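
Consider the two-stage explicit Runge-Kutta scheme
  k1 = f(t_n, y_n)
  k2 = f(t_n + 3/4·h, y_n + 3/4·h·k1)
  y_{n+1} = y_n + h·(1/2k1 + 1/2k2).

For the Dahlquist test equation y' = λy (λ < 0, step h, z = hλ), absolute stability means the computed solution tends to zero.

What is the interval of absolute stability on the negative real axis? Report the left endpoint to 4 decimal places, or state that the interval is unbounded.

Set f=λy, z=hλ:
  k1=λy_n ⇒ h·k1=z·y_n;  k2=λ(1+3/4z)y_n ⇒ h·k2=z(1+3/4z)y_n
  y_{n+1}/y_n = 1 + 1/2z + 1/2z(1+3/4z) = 1 + z + 3/8z²
  so R(z) = 1 + z + 3/8z².

Need |R(x)|<1, x<0.
x=-0.8: |R|=0.4400
R=1: x+3/8x²=0 ⇒ x=−8/3=-2.6667; min R=1−1/(4·3/8)=0.3333>−1
Confirm numerically:
  x=-2.351: |R|=0.72170 <1
  x=-1.874: |R|=0.44295 <1
  x=-1.091: |R|=0.35536 <1
  x=-3.009: |R|=1.38628 >1
  x=-2.819: |R|=1.16104 >1
  x=-2.752: |R|=1.08806 >1
Interval (-2.6667, 0).

z∈(-2.6667,0).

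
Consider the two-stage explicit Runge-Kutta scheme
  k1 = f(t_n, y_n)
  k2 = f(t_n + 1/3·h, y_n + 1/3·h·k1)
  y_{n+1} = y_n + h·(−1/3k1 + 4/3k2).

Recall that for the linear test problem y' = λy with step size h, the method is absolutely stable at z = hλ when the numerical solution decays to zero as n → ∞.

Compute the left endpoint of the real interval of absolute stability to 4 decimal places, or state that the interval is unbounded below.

z* = -2.2500.

Set f=λy, z=hλ:
  k1=λy_n ⇒ h·k1=z·y_n;  k2=λ(1+1/3z)y_n ⇒ h·k2=z(1+1/3z)y_n
  y_{n+1}/y_n = 1 − 1/3z + 4/3z(1+1/3z) = 1 + z + 4/9z²
  Hence R(z) = 1 + z + 4/9z².

Find x<0 with |R(x)|<1.
x=-1.38: |R|=0.4664
R=1: x+4/9x²=0 ⇒ x=−9/4=-2.2500; min R=1−1/(4·4/9)=0.4375>−1
Confirm numerically:
  x=-1.712: |R|=0.59064 <1
  x=-1.429: |R|=0.47857 <1
  x=-1.350: |R|=0.46000 <1
  x=-1.065: |R|=0.43910 <1
  x=-2.553: |R|=1.34380 >1
  x=-2.360: |R|=1.11538 >1
  x=-2.308: |R|=1.05950 >1
Interval (-2.2500, 0).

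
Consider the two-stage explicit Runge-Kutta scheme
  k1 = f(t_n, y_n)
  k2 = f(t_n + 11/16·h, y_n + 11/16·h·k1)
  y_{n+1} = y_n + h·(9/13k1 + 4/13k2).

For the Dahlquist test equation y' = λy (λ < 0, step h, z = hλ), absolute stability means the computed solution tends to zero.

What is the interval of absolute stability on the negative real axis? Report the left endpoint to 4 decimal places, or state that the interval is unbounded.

With y'=λy (z=hλ):
  k1=λy_n ⇒ h·k1=z·y_n;  k2=λ(1+11/16z)y_n ⇒ h·k2=z(1+11/16z)y_n
  y_{n+1}/y_n = 1 + 9/13z + 4/13z(1+11/16z) = 1 + z + 11/52z²
  so R(z) = 1 + z + 11/52z².

Boundary: |R(x)|=1, x<0.
x=-0.65: |R|=0.4394
R=1: x+11/52x²=0 ⇒ x=−52/11=-4.7273; min R=1−1/(4·11/52)=-0.1818>−1
Confirm numerically:
  x=-4.532: |R|=0.81279 <1
  x=-4.446: |R|=0.73546 <1
  x=-4.122: |R|=0.47223 <1
  x=-5.114: |R|=1.41836 >1
  x=-4.930: |R|=1.21142 >1
  x=-4.836: |R|=1.11123 >1
Stable set (-4.7273, 0).

(-4.7273, 0).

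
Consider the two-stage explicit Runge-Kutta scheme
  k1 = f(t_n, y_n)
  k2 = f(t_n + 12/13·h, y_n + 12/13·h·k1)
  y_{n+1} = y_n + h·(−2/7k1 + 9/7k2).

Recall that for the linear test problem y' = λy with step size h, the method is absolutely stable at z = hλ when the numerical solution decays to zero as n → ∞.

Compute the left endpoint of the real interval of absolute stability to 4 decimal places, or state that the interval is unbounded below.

left endpoint -0.8426.

With y'=λy (z=hλ):
  k1=λy_n ⇒ h·k1=z·y_n;  k2=λ(1+12/13z)y_n ⇒ h·k2=z(1+12/13z)y_n
  y_{n+1}/y_n = 1 − 2/7z + 9/7z(1+12/13z) = 1 + z + 108/91z²
  R(z) = 1 + z + 108/91z².

Boundary: |R(x)|=1, x<0.
x=-0.48: |R|=0.7934
R=1: x+108/91x²=0 ⇒ x=−91/108=-0.8426; min R=1−1/(4·108/91)=0.7894>−1
Confirm numerically:
  x=-0.768: |R|=0.93201 <1
  x=-0.407: |R|=0.78959 <1
  x=-0.377: |R|=0.79168 <1
  x=-1.424: |R|=1.98259 >1
  x=-1.328: |R|=1.76504 >1
Stable set (-0.8426, 0).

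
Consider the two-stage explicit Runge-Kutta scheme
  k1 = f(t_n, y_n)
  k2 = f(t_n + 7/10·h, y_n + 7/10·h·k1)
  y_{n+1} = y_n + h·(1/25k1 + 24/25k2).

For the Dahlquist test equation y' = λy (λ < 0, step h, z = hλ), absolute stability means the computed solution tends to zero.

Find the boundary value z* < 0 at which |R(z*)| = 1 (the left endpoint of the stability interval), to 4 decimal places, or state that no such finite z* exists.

Test eqn y'=λy, z=hλ:
  k1=λy_n ⇒ h·k1=z·y_n;  k2=λ(1+7/10z)y_n ⇒ h·k2=z(1+7/10z)y_n
  y_{n+1}/y_n = 1 + 1/25z + 24/25z(1+7/10z) = 1 + z + 84/125z²
  R(z) = 1 + z + 84/125z².

Boundary: |R(x)|=1, x<0.
x=-1.15: |R|=0.7387
R=1: x+84/125x²=0 ⇒ x=−125/84=-1.4881; min R=1−1/(4·84/125)=0.6280>−1
Confirm numerically:
  x=-1.320: |R|=0.85089 <1
  x=-0.695: |R|=0.62959 <1
  x=-0.618: |R|=0.63865 <1
  x=-2.052: |R|=1.77759 >1
  x=-1.684: |R|=1.22170 >1
  x=-1.568: |R|=1.08420 >1
Stable set (-1.4881, 0).

left endpoint -1.4881.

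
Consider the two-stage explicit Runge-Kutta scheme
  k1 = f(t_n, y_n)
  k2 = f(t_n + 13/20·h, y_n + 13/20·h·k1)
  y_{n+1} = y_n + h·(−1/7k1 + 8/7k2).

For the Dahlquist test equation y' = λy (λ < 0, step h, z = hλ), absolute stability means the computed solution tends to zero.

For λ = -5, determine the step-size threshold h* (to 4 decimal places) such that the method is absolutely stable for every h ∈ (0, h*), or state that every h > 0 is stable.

(-1.3462,0); λ=-5 ⇒ h* = (35/26)/5 = 0.2692.

Test eqn y'=λy, z=hλ:
  k1=λy_n ⇒ h·k1=z·y_n;  k2=λ(1+13/20z)y_n ⇒ h·k2=z(1+13/20z)y_n
  y_{n+1}/y_n = 1 − 1/7z + 8/7z(1+13/20z) = 1 + z + 26/35z²
  so R(z) = 1 + z + 26/35z².

Solve |R(x)|<1 on ℝ⁻.
x=-1.72: |R|=1.4777
R=1: x+26/35x²=0 ⇒ x=−35/26=-1.3462; min R=1−1/(4·26/35)=0.6635>−1
Confirm numerically:
  x=-1.222: |R|=0.88730 <1
  x=-1.086: |R|=0.79012 <1
  x=-0.663: |R|=0.66354 <1
  x=-0.545: |R|=0.67565 <1
  x=-1.430: |R|=1.08907 >1
  x=-1.417: |R|=1.07457 >1
Stable set (-1.3462, 0).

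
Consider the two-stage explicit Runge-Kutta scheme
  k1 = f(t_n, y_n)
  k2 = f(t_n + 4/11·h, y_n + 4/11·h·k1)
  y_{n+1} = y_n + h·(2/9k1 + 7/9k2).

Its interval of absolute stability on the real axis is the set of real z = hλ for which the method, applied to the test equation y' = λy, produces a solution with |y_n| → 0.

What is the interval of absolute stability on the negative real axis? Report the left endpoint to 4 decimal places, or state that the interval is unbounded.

(-3.5357, 0).

On y'=λy, z=hλ:
  k1=λy_n ⇒ h·k1=z·y_n;  k2=λ(1+4/11z)y_n ⇒ h·k2=z(1+4/11z)y_n
  y_{n+1}/y_n = 1 + 2/9z + 7/9z(1+4/11z) = 1 + z + 28/99z²
  so R(z) = 1 + z + 28/99z².

Need |R(x)|<1, x<0.
x=-1.36: |R|=0.1631
R=1: x+28/99x²=0 ⇒ x=−99/28=-3.5357; min R=1−1/(4·28/99)=0.1161>−1
Confirm numerically:
  x=-2.843: |R|=0.44300 <1
  x=-2.713: |R|=0.36872 <1
  x=-2.069: |R|=0.14172 <1
  x=-4.122: |R|=1.68350 >1
  x=-4.049: |R|=1.58780 >1
  x=-3.731: |R|=1.20607 >1
So |R|<1 on (-3.5357, 0).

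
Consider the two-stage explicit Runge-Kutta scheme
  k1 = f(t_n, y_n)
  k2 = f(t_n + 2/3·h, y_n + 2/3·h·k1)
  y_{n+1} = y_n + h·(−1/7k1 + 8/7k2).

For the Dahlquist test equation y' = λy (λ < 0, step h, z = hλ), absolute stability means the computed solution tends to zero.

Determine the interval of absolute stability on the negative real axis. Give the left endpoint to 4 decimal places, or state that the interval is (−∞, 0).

z∈(-1.3125,0).

Test eqn y'=λy, z=hλ:
  k1=λy_n ⇒ h·k1=z·y_n;  k2=λ(1+2/3z)y_n ⇒ h·k2=z(1+2/3z)y_n
  y_{n+1}/y_n = 1 − 1/7z + 8/7z(1+2/3z) = 1 + z + 16/21z²
  ⇒ R(z) = 1 + z + 16/21z².

Boundary: |R(x)|=1, x<0.
x=-1.4: |R|=1.0933
R=1: x+16/21x²=0 ⇒ x=−21/16=-1.3125; min R=1−1/(4·16/21)=0.6719>−1
Confirm numerically:
  x=-1.267: |R|=0.95608 <1
  x=-1.205: |R|=0.90130 <1
  x=-1.089: |R|=0.81456 <1
  x=-0.820: |R|=0.69230 <1
  x=-1.687: |R|=1.48136 >1
  x=-1.640: |R|=1.40922 >1
  x=-1.444: |R|=1.14468 >1
Interval (-1.3125, 0).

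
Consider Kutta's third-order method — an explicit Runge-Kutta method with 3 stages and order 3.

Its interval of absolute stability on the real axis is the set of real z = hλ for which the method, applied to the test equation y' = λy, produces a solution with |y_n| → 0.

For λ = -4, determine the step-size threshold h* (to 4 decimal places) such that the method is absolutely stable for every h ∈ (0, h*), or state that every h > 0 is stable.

On y'=λy, z=hλ:
  order 3, 3-stage ⇒ R(z)=1+z+z^2/2+z^3/6
  (e.g. R(-1.66)=-0.04458, |R|=0.04458)

Find x<0 with |R(x)|<1.
x=-1.66: |R|=0.0446
|R(-2.22)|=0.5793 |R(-1.54)|=0.0371 |R(-1.52)|=0.0499
Bisect:
  x_lo=-3.1872 |R|=2.5042  x_hi=-0.3085 |R|=0.7342
  mid=-1.74785 |R|=0.11030 →hi
  mid=-2.46754 |R|=0.92720 →hi
  mid=-2.82738 |R|=1.59739 →lo
  mid=-2.64746 |R|=1.23563 →lo
  mid=-2.55750 |R|=1.07511 →lo
  mid=-2.51252 |R|=0.99963 →hi
  mid=-2.53501 |R|=1.03698 →lo
  mid=-2.52376 |R|=1.01821 →lo
  ...
  [-2.51287,-2.51269] ⇒ x*=-2.5127
So |R|<1 on (-2.5127, 0).

(-2.5127,0); λ=-4 ⇒ h* = 0.6282.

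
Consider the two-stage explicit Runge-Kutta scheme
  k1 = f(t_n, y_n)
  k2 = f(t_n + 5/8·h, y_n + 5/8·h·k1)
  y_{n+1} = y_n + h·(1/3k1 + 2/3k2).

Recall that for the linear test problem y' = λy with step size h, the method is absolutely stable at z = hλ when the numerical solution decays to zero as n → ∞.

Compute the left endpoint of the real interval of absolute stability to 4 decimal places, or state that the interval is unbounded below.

left endpoint -2.4000.

On y'=λy, z=hλ:
  k1=λy_n ⇒ h·k1=z·y_n;  k2=λ(1+5/8z)y_n ⇒ h·k2=z(1+5/8z)y_n
  y_{n+1}/y_n = 1 + 1/3z + 2/3z(1+5/8z) = 1 + z + 5/12z²
  so R(z) = 1 + z + 5/12z².

Find x<0 with |R(x)|<1.
x=-0.85: |R|=0.4510
R=1: x+5/12x²=0 ⇒ x=−12/5=-2.4000; min R=1−1/(4·5/12)=0.4000>−1
Confirm numerically:
  x=-1.660: |R|=0.48817 <1
  x=-1.267: |R|=0.40187 <1
  x=-1.196: |R|=0.40001 <1
  x=-1.022: |R|=0.41320 <1
  x=-2.528: |R|=1.13483 >1
  x=-2.501: |R|=1.10525 >1
  x=-2.449: |R|=1.05000 >1
Interval (-2.4000, 0).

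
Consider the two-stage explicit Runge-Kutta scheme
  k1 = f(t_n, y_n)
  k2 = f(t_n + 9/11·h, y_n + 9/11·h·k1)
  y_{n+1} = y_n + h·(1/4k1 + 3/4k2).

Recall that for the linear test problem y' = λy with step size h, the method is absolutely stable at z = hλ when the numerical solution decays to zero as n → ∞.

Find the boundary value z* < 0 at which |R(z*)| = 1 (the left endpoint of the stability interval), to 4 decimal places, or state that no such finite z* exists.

left endpoint -1.6296.

On y'=λy, z=hλ:
  k1=λy_n ⇒ h·k1=z·y_n;  k2=λ(1+9/11z)y_n ⇒ h·k2=z(1+9/11z)y_n
  y_{n+1}/y_n = 1 + 1/4z + 3/4z(1+9/11z) = 1 + z + 27/44z²
  R(z) = 1 + z + 27/44z².

Need |R(x)|<1, x<0.
x=-1.02: |R|=0.6184
R=1: x+27/44x²=0 ⇒ x=−44/27=-1.6296; min R=1−1/(4·27/44)=0.5926>−1
Confirm numerically:
  x=-1.577: |R|=0.94907 <1
  x=-0.984: |R|=0.61016 <1
  x=-0.656: |R|=0.60807 <1
  x=-2.032: |R|=1.50172 >1
  x=-1.876: |R|=1.28362 >1
  x=-1.796: |R|=1.18336 >1
So |R|<1 on (-1.6296, 0).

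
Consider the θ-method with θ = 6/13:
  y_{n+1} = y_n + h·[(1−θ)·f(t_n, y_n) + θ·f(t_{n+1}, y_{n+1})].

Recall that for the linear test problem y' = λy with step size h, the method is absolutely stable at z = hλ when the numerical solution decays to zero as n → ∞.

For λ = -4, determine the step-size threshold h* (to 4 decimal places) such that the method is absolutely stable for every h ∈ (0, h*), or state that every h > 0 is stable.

Set f=λy, z=hλ:
  y_{n+1} = y_n + z·[7/13·y_n + 6/13·y_{n+1}] ⇒ (1 − 6/13z)y_{n+1} = (1 + 7/13z)y_n
  Hence R(z) = (1 + 7/13z)/(1 − 6/13z).

Find x<0 with |R(x)|<1.
x=-1.24: |R|=0.2114
R=−1: 1+7/13x = −1+6/13x ⇒ -1/13x=2 ⇒ x=2/(-1/13)=-26.0000
Confirm numerically:
  x=-22.771: |R|=0.97842 <1
  x=-16.306: |R|=0.91254 <1
  x=-14.772: |R|=0.88952 <1
  x=-26.390: |R|=1.00228 >1
  x=-26.038: |R|=1.00022 >1
So |R|<1 on (-26.0000, 0).

(-26.0000,0); λ=-4 ⇒ h* = (26)/4 = 6.5000.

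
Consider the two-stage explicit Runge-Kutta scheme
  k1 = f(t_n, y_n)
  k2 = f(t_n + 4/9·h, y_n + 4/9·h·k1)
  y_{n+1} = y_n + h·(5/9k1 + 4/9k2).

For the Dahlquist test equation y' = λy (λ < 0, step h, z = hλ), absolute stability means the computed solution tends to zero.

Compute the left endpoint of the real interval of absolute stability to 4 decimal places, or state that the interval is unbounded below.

left endpoint -5.0625.

Test eqn y'=λy, z=hλ:
  k1=λy_n ⇒ h·k1=z·y_n;  k2=λ(1+4/9z)y_n ⇒ h·k2=z(1+4/9z)y_n
  y_{n+1}/y_n = 1 + 5/9z + 4/9z(1+4/9z) = 1 + z + 16/81z²
  Hence R(z) = 1 + z + 16/81z².

Boundary: |R(x)|=1, x<0.
x=-1.51: |R|=0.0596
R=1: x+16/81x²=0 ⇒ x=−81/16=-5.0625; min R=1−1/(4·16/81)=-0.2656>−1
Confirm numerically:
  x=-3.543: |R|=0.06342 <1
  x=-2.780: |R|=0.25340 <1
  x=-2.300: |R|=0.25506 <1
  x=-5.394: |R|=1.35321 >1
  x=-5.358: |R|=1.31275 >1
Stable set (-5.0625, 0).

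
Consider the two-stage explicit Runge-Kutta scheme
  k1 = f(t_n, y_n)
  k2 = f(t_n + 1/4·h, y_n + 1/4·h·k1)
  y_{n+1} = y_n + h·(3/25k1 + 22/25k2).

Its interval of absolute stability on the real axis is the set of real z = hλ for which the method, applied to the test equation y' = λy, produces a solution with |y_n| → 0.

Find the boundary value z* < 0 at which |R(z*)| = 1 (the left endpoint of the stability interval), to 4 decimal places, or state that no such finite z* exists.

On y'=λy, z=hλ:
  k1=λy_n ⇒ h·k1=z·y_n;  k2=λ(1+1/4z)y_n ⇒ h·k2=z(1+1/4z)y_n
  y_{n+1}/y_n = 1 + 3/25z + 22/25z(1+1/4z) = 1 + z + 11/50z²
  Hence R(z) = 1 + z + 11/50z².

Find x<0 with |R(x)|<1.
x=-0.34: |R|=0.6854
R=1: x+11/50x²=0 ⇒ x=−50/11=-4.5455; min R=1−1/(4·11/50)=-0.1364>−1
Confirm numerically:
  x=-4.186: |R|=0.66897 <1
  x=-3.049: |R|=0.00379 <1
  x=-2.175: |R|=0.13426 <1
  x=-2.163: |R|=0.13371 <1
  x=-4.913: |R|=1.39727 >1
  x=-4.797: |R|=1.26547 >1
So |R|<1 on (-4.5455, 0).

z* = -4.5455.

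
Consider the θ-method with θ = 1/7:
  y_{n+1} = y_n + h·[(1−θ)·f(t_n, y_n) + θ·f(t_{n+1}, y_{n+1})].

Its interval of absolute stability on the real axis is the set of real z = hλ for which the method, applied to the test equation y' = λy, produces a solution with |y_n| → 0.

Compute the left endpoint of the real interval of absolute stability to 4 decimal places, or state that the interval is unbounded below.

With y'=λy (z=hλ):
  y_{n+1} = y_n + z·[6/7·y_n + 1/7·y_{n+1}] ⇒ (1 − 1/7z)y_{n+1} = (1 + 6/7z)y_n
  Hence R(z) = (1 + 6/7z)/(1 − 1/7z).

Boundary: |R(x)|=1, x<0.
x=-1: |R|=0.1250
R=−1: 1+6/7x = −1+1/7x ⇒ -5/7x=2 ⇒ x=2/(-5/7)=-2.8000
Confirm numerically:
  x=-2.704: |R|=0.95054 <1
  x=-2.517: |R|=0.85132 <1
  x=-1.830: |R|=0.45074 <1
  x=-3.383: |R|=1.28075 >1
  x=-2.939: |R|=1.06993 >1
  x=-2.883: |R|=1.04199 >1
Stable set (-2.8000, 0).

z* = -2.8000.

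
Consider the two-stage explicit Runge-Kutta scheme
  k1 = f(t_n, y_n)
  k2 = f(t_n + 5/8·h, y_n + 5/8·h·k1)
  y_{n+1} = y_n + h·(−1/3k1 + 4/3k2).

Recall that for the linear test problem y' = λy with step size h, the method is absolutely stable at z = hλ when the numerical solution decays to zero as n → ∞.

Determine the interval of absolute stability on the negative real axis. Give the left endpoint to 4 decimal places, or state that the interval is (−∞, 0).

With y'=λy (z=hλ):
  k1=λy_n ⇒ h·k1=z·y_n;  k2=λ(1+5/8z)y_n ⇒ h·k2=z(1+5/8z)y_n
  y_{n+1}/y_n = 1 − 1/3z + 4/3z(1+5/8z) = 1 + z + 5/6z²
  ⇒ R(z) = 1 + z + 5/6z².

Need |R(x)|<1, x<0.
x=-0.37: |R|=0.7441
R=1: x+5/6x²=0 ⇒ x=−6/5=-1.2000; min R=1−1/(4·5/6)=0.7000>−1
Confirm numerically:
  x=-0.989: |R|=0.82610 <1
  x=-0.978: |R|=0.81907 <1
  x=-0.554: |R|=0.70176 <1
  x=-1.766: |R|=1.83296 >1
  x=-1.528: |R|=1.41765 >1
Stable set (-1.2000, 0).

(-1.2000, 0).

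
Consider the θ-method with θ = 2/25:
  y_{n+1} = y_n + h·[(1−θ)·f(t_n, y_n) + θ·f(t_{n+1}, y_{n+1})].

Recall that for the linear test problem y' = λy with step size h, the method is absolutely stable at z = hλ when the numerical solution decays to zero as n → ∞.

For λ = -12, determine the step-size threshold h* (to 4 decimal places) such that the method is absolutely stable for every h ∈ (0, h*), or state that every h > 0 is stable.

(-2.3810,0); λ=-12 ⇒ h* = (50/21)/12 = 0.1984.

On y'=λy, z=hλ:
  y_{n+1} = y_n + z·[23/25·y_n + 2/25·y_{n+1}] ⇒ (1 − 2/25z)y_{n+1} = (1 + 23/25z)y_n
  so R(z) = (1 + 23/25z)/(1 − 2/25z).

Need |R(x)|<1, x<0.
x=-0.81: |R|=0.2393
R=−1: 1+23/25x = −1+2/25x ⇒ -21/25x=2 ⇒ x=2/(-21/25)=-2.3810
Confirm numerically:
  x=-2.341: |R|=0.97173 <1
  x=-1.156: |R|=0.05814 <1
  x=-1.050: |R|=0.03137 <1
  x=-2.771: |R|=1.26819 >1
  x=-2.647: |R|=1.18443 >1
  x=-2.537: |R|=1.10896 >1
Stable set (-2.3810, 0).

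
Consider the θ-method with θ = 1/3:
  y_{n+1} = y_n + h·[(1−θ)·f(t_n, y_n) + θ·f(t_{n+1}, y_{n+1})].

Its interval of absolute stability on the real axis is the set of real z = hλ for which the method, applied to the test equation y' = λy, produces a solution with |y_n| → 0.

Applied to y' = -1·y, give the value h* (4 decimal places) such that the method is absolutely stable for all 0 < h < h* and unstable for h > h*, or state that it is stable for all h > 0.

(-6.0000,0); λ=-1 ⇒ h* = (6)/1 = 6.0000.

Test eqn y'=λy, z=hλ:
  y_{n+1} = y_n + z·[2/3·y_n + 1/3·y_{n+1}] ⇒ (1 − 1/3z)y_{n+1} = (1 + 2/3z)y_n
  R(z) = (1 + 2/3z)/(1 − 1/3z).

Need |R(x)|<1, x<0.
x=-0.66: |R|=0.4590
R=−1: 1+2/3x = −1+1/3x ⇒ -1/3x=2 ⇒ x=2/(-1/3)=-6.0000
Confirm numerically:
  x=-5.900: |R|=0.98876 <1
  x=-5.418: |R|=0.93086 <1
  x=-2.477: |R|=0.35676 <1
  x=-6.587: |R|=1.06123 >1
  x=-6.395: |R|=1.04204 >1
  x=-6.375: |R|=1.04000 >1
Stable set (-6.0000, 0).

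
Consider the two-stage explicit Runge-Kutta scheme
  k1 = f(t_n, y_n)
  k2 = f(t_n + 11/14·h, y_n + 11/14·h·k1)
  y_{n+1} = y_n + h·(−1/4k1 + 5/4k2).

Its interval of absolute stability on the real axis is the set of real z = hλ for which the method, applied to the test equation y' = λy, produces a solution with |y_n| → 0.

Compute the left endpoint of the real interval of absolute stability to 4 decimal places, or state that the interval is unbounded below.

On y'=λy, z=hλ:
  k1=λy_n ⇒ h·k1=z·y_n;  k2=λ(1+11/14z)y_n ⇒ h·k2=z(1+11/14z)y_n
  y_{n+1}/y_n = 1 − 1/4z + 5/4z(1+11/14z) = 1 + z + 55/56z²
  R(z) = 1 + z + 55/56z².

Boundary: |R(x)|=1, x<0.
x=-0.32: |R|=0.7806
R=1: x+55/56x²=0 ⇒ x=−56/55=-1.0182; min R=1−1/(4·55/56)=0.7455>−1
Confirm numerically:
  x=-0.975: |R|=0.95865 <1
  x=-0.930: |R|=0.91946 <1
  x=-0.883: |R|=0.88277 <1
  x=-1.563: |R|=1.83634 >1
Interval (-1.0182, 0).

z* = -1.0182.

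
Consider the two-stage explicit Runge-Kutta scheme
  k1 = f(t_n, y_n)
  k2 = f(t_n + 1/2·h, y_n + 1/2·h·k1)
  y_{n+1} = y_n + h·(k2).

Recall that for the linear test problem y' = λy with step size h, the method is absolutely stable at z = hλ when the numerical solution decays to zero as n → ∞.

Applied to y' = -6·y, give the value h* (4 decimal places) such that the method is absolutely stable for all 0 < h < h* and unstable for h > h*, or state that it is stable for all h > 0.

(-2.0000,0); λ=-6 ⇒ h* = (2)/6 = 0.3333.

Set f=λy, z=hλ:
  k1=λy_n ⇒ h·k1=z·y_n;  k2=λ(1+1/2z)y_n ⇒ h·k2=z(1+1/2z)y_n
  y_{n+1}/y_n = 1 + z(1+1/2z) = 1 + z + 1/2z²
  Hence R(z) = 1 + z + 1/2z².

Solve |R(x)|<1 on ℝ⁻.
x=-0.87: |R|=0.5085
R=1: x+1/2x²=0 ⇒ x=−2=-2.0000; min R=1−1/(4·1/2)=0.5000>−1
Confirm numerically:
  x=-1.134: |R|=0.50898 <1
  x=-0.920: |R|=0.50320 <1
  x=-0.850: |R|=0.51125 <1
  x=-2.517: |R|=1.65064 >1
  x=-2.358: |R|=1.42208 >1
Interval (-2.0000, 0).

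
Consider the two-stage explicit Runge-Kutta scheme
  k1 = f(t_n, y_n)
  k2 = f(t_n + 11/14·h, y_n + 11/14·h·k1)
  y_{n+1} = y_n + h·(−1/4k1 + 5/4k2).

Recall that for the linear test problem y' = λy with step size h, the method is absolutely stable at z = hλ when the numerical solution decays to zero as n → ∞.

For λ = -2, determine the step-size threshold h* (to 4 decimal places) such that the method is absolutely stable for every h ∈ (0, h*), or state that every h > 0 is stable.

(-1.0182,0); λ=-2 ⇒ h* = (56/55)/2 = 0.5091.

With y'=λy (z=hλ):
  k1=λy_n ⇒ h·k1=z·y_n;  k2=λ(1+11/14z)y_n ⇒ h·k2=z(1+11/14z)y_n
  y_{n+1}/y_n = 1 − 1/4z + 5/4z(1+11/14z) = 1 + z + 55/56z²
  so R(z) = 1 + z + 55/56z².

Need |R(x)|<1, x<0.
x=-0.53: |R|=0.7459
R=1: x+55/56x²=0 ⇒ x=−56/55=-1.0182; min R=1−1/(4·55/56)=0.7455>−1
Confirm numerically:
  x=-0.892: |R|=0.88946 <1
  x=-0.845: |R|=0.85627 <1
  x=-0.812: |R|=0.83557 <1
  x=-0.531: |R|=0.74593 <1
  x=-1.609: |R|=1.93365 >1
  x=-1.388: |R|=1.50414 >1
Interval (-1.0182, 0).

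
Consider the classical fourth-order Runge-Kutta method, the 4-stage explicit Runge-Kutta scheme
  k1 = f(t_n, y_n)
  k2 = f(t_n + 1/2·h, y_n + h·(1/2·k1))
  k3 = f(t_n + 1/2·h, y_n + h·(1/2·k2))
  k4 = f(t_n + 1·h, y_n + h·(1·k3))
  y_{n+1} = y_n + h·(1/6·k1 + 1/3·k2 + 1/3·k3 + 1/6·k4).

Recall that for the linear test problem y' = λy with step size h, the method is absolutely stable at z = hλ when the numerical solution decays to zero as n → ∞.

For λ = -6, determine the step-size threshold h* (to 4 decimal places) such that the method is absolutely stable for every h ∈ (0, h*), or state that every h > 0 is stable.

(-2.7853,0); λ=-6 ⇒ h* = 0.4642.

Test eqn y'=λy, z=hλ:
  order 4, 4-stage ⇒ R(z)=1+z+z^2/2+z^3/6+z^4/24
  (e.g. R(-1.14)=0.33325, |R|=0.33325)

Need |R(x)|<1, x<0.
x=-1.14: |R|=0.3332
|R(-2.88)|=1.1524 |R(-2.75)|=0.9481 |R(-0.78)|=0.4605
Bisect:
  x_lo=-3.6529 |R|=3.3139  x_hi=-0.3036 |R|=0.7382
  mid=-1.97824 |R|=0.32631 →hi
  mid=-2.81556 |R|=1.04659 →lo
  mid=-2.39690 |R|=0.55585 →hi
  mid=-2.60623 |R|=0.76192 →hi
  mid=-2.71089 |R|=0.89350 →hi
  mid=-2.76322 |R|=0.96723 →hi
  mid=-2.78939 |R|=1.00619 →lo
  mid=-2.77631 |R|=0.98653 →hi
  mid=-2.78285 |R|=0.99632 →hi
  mid=-2.78612 |R|=1.00124 →lo
  ...
  [-2.78530,-2.78510] ⇒ x*=-2.7853
So |R|<1 on (-2.7853, 0).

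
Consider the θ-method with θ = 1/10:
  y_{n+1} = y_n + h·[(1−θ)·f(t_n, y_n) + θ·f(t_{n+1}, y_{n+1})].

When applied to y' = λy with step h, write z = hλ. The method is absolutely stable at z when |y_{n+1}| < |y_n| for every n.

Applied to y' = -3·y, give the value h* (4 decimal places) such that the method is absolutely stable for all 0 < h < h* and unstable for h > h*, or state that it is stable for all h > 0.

Test eqn y'=λy, z=hλ:
  y_{n+1} = y_n + z·[9/10·y_n + 1/10·y_{n+1}] ⇒ (1 − 1/10z)y_{n+1} = (1 + 9/10z)y_n
  Hence R(z) = (1 + 9/10z)/(1 − 1/10z).

Solve |R(x)|<1 on ℝ⁻.
x=-0.72: |R|=0.3284
R=−1: 1+9/10x = −1+1/10x ⇒ -4/5x=2 ⇒ x=2/(-4/5)=-2.5000
Confirm numerically:
  x=-2.155: |R|=0.77293 <1
  x=-1.509: |R|=0.31115 <1
  x=-1.350: |R|=0.18943 <1
  x=-2.834: |R|=1.20820 >1
  x=-2.688: |R|=1.11854 >1
Interval (-2.5000, 0).

(-2.5000,0); λ=-3 ⇒ h* = (5/2)/3 = 0.8333.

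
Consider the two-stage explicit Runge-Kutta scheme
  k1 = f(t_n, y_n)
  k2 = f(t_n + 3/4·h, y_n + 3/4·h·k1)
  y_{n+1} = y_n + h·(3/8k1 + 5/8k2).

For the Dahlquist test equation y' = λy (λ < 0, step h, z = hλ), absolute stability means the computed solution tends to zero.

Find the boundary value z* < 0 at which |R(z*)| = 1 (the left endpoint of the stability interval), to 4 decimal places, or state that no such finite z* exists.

With y'=λy (z=hλ):
  k1=λy_n ⇒ h·k1=z·y_n;  k2=λ(1+3/4z)y_n ⇒ h·k2=z(1+3/4z)y_n
  y_{n+1}/y_n = 1 + 3/8z + 5/8z(1+3/4z) = 1 + z + 15/32z²
  R(z) = 1 + z + 15/32z².

Find x<0 with |R(x)|<1.
x=-1.28: |R|=0.4880
R=1: x+15/32x²=0 ⇒ x=−32/15=-2.1333; min R=1−1/(4·15/32)=0.4667>−1
Confirm numerically:
  x=-2.072: |R|=0.94043 <1
  x=-1.699: |R|=0.65409 <1
  x=-0.991: |R|=0.46935 <1
  x=-0.917: |R|=0.47717 <1
  x=-2.630: |R|=1.61230 >1
  x=-2.324: |R|=1.20771 >1
Stable set (-2.1333, 0).

z* = -2.1333.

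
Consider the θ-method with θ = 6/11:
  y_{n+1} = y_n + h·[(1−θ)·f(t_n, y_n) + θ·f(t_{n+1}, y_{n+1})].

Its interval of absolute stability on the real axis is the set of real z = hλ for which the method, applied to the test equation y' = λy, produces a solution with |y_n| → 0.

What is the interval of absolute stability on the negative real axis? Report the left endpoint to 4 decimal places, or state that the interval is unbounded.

On y'=λy, z=hλ:
  y_{n+1} = y_n + z·[5/11·y_n + 6/11·y_{n+1}] ⇒ (1 − 6/11z)y_{n+1} = (1 + 5/11z)y_n
  so R(z) = (1 + 5/11z)/(1 − 6/11z).

Find x<0 with |R(x)|<1.
x=-0.95: |R|=0.3743
x=-2: |R|=0.0435
x=-10: |R|=0.5493
x=-100: |R|=0.8003
θ=6/11≥1/2 ⇒ |1+5/11x|<|1−6/11x| ∀x<0 ⇒ interval (−∞,0).

interval (−∞, 0).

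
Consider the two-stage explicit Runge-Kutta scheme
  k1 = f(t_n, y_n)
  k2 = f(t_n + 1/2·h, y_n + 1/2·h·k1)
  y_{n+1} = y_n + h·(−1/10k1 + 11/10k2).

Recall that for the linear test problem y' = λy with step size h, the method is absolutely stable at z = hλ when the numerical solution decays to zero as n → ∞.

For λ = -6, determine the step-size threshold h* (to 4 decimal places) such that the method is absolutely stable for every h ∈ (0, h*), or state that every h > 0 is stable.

Set f=λy, z=hλ:
  k1=λy_n ⇒ h·k1=z·y_n;  k2=λ(1+1/2z)y_n ⇒ h·k2=z(1+1/2z)y_n
  y_{n+1}/y_n = 1 − 1/10z + 11/10z(1+1/2z) = 1 + z + 11/20z²
  R(z) = 1 + z + 11/20z².

Find x<0 with |R(x)|<1.
x=-0.91: |R|=0.5455
R=1: x+11/20x²=0 ⇒ x=−20/11=-1.8182; min R=1−1/(4·11/20)=0.5455>−1
Confirm numerically:
  x=-1.787: |R|=0.96935 <1
  x=-1.337: |R|=0.64616 <1
  x=-1.103: |R|=0.56613 <1
  x=-2.282: |R|=1.58214 >1
  x=-2.022: |R|=1.22667 >1
  x=-1.898: |R|=1.08332 >1
So |R|<1 on (-1.8182, 0).

(-1.8182,0); λ=-6 ⇒ h* = (20/11)/6 = 0.3030.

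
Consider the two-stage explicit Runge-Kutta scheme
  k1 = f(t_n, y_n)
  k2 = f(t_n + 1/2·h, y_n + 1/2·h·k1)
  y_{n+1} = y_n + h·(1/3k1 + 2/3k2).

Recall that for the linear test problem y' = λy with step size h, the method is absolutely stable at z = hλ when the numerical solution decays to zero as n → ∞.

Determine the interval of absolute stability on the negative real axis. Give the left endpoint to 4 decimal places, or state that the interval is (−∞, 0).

z∈(-3.0000,0).

Test eqn y'=λy, z=hλ:
  k1=λy_n ⇒ h·k1=z·y_n;  k2=λ(1+1/2z)y_n ⇒ h·k2=z(1+1/2z)y_n
  y_{n+1}/y_n = 1 + 1/3z + 2/3z(1+1/2z) = 1 + z + 1/3z²
  Hence R(z) = 1 + z + 1/3z².

Boundary: |R(x)|=1, x<0.
x=-1: |R|=0.3333
R=1: x+1/3x²=0 ⇒ x=−3=-3.0000; min R=1−1/(4·1/3)=0.2500>−1
Confirm numerically:
  x=-2.878: |R|=0.88296 <1
  x=-2.755: |R|=0.77501 <1
  x=-1.634: |R|=0.25599 <1
  x=-1.535: |R|=0.25041 <1
  x=-3.542: |R|=1.63992 >1
  x=-3.270: |R|=1.29430 >1
Interval (-3.0000, 0).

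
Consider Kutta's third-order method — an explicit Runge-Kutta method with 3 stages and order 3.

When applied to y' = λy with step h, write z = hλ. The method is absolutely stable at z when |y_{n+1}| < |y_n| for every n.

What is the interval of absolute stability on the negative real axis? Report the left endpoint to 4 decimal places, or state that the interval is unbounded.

z∈(-2.5127,0).

On y'=λy, z=hλ:
  order 3, 3-stage ⇒ R(z)=1+z+z^2/2+z^3/6
  (e.g. R(-1.71)=-0.08132, |R|=0.08132)

Find x<0 with |R(x)|<1.
x=-1.71: |R|=0.0813
|R(-2.5)|=0.9792 |R(-1.91)|=0.2473 |R(-1.3)|=0.1788
Bisect:
  x_lo=-3.4056 |R|=3.1896  x_hi=-0.3326 |R|=0.7165
  mid=-1.86912 |R|=0.21065 →hi
  mid=-2.63736 |R|=1.21696 →lo
  mid=-2.25324 |R|=0.62135 →hi
  mid=-2.44530 |R|=0.89250 →hi
  mid=-2.54133 |R|=1.04762 →lo
  mid=-2.49332 |R|=0.96834 →hi
  mid=-2.51732 |R|=1.00755 →lo
  mid=-2.50532 |R|=0.98783 →hi
  ...
  [-2.51282,-2.51264] ⇒ x*=-2.5127
So |R|<1 on (-2.5127, 0).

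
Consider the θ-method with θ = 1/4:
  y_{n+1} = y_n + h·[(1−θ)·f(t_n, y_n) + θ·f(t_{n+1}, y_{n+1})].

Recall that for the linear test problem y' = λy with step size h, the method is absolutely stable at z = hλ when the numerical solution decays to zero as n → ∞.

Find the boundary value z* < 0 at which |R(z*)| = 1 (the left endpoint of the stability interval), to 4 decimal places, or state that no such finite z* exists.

Set f=λy, z=hλ:
  y_{n+1} = y_n + z·[3/4·y_n + 1/4·y_{n+1}] ⇒ (1 − 1/4z)y_{n+1} = (1 + 3/4z)y_n
  Hence R(z) = (1 + 3/4z)/(1 − 1/4z).

Solve |R(x)|<1 on ℝ⁻.
x=-1.78: |R|=0.2318
R=−1: 1+3/4x = −1+1/4x ⇒ -1/2x=2 ⇒ x=2/(-1/2)=-4.0000
Confirm numerically:
  x=-2.935: |R|=0.69286 <1
  x=-2.702: |R|=0.61265 <1
  x=-2.379: |R|=0.49177 <1
  x=-4.520: |R|=1.12207 >1
  x=-4.118: |R|=1.02907 >1
Stable set (-4.0000, 0).

left endpoint -4.0000.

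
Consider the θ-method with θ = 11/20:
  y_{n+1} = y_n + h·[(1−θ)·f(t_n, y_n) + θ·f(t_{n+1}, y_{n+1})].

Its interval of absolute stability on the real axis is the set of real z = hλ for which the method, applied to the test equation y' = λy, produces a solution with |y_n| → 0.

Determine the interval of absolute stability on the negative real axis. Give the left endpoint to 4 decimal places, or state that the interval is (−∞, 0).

Set f=λy, z=hλ:
  y_{n+1} = y_n + z·[9/20·y_n + 11/20·y_{n+1}] ⇒ (1 − 11/20z)y_{n+1} = (1 + 9/20z)y_n
  ⇒ R(z) = (1 + 9/20z)/(1 − 11/20z).

Need |R(x)|<1, x<0.
x=-0.87: |R|=0.4116
x=-2: |R|=0.0476
x=-10: |R|=0.5385
x=-100: |R|=0.7857
θ=11/20≥1/2 ⇒ |1+9/20x|<|1−11/20x| ∀x<0 ⇒ stable on all of ℝ⁻.

(−∞, 0) — no finite endpoint.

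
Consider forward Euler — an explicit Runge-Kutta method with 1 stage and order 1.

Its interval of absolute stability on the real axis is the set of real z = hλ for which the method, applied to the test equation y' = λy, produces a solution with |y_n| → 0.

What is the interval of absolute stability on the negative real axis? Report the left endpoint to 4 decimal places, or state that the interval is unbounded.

(-2.0000, 0).

Test eqn y'=λy, z=hλ:
  order 1, 1-stage ⇒ R(z)=1+z
  (e.g. R(-1.24)=-0.24000, |R|=0.24000)

Boundary: |R(x)|=1, x<0.
x=-1.24: |R|=0.2400
|R(-2.24)|=1.2400 |R(-2.04)|=1.0400 |R(-1.36)|=0.3600
Bisect:
  x_lo=-2.7905 |R|=1.7905  x_hi=-0.1998 |R|=0.8002
  mid=-1.49514 |R|=0.49514 →hi
  mid=-2.14282 |R|=1.14282 →lo
  mid=-1.81898 |R|=0.81898 →hi
  mid=-1.98090 |R|=0.98090 →hi
  mid=-2.06186 |R|=1.06186 →lo
  mid=-2.02138 |R|=1.02138 →lo
  mid=-2.00114 |R|=1.00114 →lo
  mid=-1.99102 |R|=0.99102 →hi
  mid=-1.99608 |R|=0.99608 →hi
  mid=-1.99861 |R|=0.99861 →hi
  ...
  [-2.00003,-1.99987] ⇒ x*=-2.0000
Stable set (-2.0000, 0).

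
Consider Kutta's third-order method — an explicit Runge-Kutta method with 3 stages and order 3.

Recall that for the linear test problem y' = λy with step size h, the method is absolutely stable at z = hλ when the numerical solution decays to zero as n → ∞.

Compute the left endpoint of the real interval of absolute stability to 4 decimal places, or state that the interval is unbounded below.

z* = -2.5127.

Set f=λy, z=hλ:
  order 3, 3-stage ⇒ R(z)=1+z+z^2/2+z^3/6
  (e.g. R(-1.25)=0.20573, |R|=0.20573)

Need |R(x)|<1, x<0.
x=-1.25: |R|=0.2057
|R(-2.07)|=0.4058 |R(-1.69)|=0.0664 |R(-1.54)|=0.0371
Bisect:
  x_lo=-2.9610 |R|=1.9041  x_hi=-0.1948 |R|=0.8229
  mid=-1.57794 |R|=0.01219 →hi
  mid=-2.26949 |R|=0.64239 →hi
  mid=-2.61526 |R|=1.17669 →lo
  mid=-2.44237 |R|=0.88798 →hi
  mid=-2.52882 |R|=1.02662 →lo
  mid=-2.48560 |R|=0.95592 →hi
  mid=-2.50721 |R|=0.99092 →hi
  mid=-2.51801 |R|=1.00868 →lo
  mid=-2.51261 |R|=0.99978 →hi
  ...
  [-2.51278,-2.51261] ⇒ x*=-2.5127
Interval (-2.5127, 0).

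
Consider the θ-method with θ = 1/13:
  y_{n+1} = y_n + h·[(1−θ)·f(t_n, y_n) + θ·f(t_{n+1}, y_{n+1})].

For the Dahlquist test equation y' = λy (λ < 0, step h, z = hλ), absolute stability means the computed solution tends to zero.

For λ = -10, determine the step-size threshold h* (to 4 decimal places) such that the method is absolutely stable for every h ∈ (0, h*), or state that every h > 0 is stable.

Test eqn y'=λy, z=hλ:
  y_{n+1} = y_n + z·[12/13·y_n + 1/13·y_{n+1}] ⇒ (1 − 1/13z)y_{n+1} = (1 + 12/13z)y_n
  Hence R(z) = (1 + 12/13z)/(1 − 1/13z).

Need |R(x)|<1, x<0.
x=-1.75: |R|=0.5424
R=−1: 1+12/13x = −1+1/13x ⇒ -11/13x=2 ⇒ x=2/(-11/13)=-2.3636
Confirm numerically:
  x=-1.625: |R|=0.44444 <1
  x=-1.624: |R|=0.44365 <1
  x=-1.304: |R|=0.18512 <1
  x=-1.211: |R|=0.10780 <1
  x=-2.874: |R|=1.35366 >1
  x=-2.495: |R|=1.09326 >1
  x=-2.487: |R|=1.08762 >1
Stable set (-2.3636, 0).

(-2.3636,0); λ=-10 ⇒ h* = (26/11)/10 = 0.2364.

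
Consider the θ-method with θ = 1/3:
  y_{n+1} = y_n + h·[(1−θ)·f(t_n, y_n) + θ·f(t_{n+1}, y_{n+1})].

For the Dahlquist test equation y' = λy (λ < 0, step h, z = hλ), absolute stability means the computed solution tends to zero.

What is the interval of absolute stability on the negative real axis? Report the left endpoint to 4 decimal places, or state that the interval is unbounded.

On y'=λy, z=hλ:
  y_{n+1} = y_n + z·[2/3·y_n + 1/3·y_{n+1}] ⇒ (1 − 1/3z)y_{n+1} = (1 + 2/3z)y_n
  so R(z) = (1 + 2/3z)/(1 − 1/3z).

Need |R(x)|<1, x<0.
x=-0.38: |R|=0.6627
R=−1: 1+2/3x = −1+1/3x ⇒ -1/3x=2 ⇒ x=2/(-1/3)=-6.0000
Confirm numerically:
  x=-5.165: |R|=0.89773 <1
  x=-5.097: |R|=0.88848 <1
  x=-4.763: |R|=0.84065 <1
  x=-4.379: |R|=0.78032 <1
  x=-6.570: |R|=1.05956 >1
  x=-6.085: |R|=1.00936 >1
Interval (-6.0000, 0).

(-6.0000, 0).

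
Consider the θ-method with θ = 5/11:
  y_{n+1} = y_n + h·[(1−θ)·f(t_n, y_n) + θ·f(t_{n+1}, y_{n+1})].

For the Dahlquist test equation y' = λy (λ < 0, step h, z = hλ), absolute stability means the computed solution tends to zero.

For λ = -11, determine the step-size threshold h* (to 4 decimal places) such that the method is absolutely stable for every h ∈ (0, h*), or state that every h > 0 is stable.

Test eqn y'=λy, z=hλ:
  y_{n+1} = y_n + z·[6/11·y_n + 5/11·y_{n+1}] ⇒ (1 − 5/11z)y_{n+1} = (1 + 6/11z)y_n
  Hence R(z) = (1 + 6/11z)/(1 − 5/11z).

Need |R(x)|<1, x<0.
x=-1.65: |R|=0.0571
R=−1: 1+6/11x = −1+5/11x ⇒ -1/11x=2 ⇒ x=2/(-1/11)=-22.0000
Confirm numerically:
  x=-21.817: |R|=0.99848 <1
  x=-20.777: |R|=0.98935 <1
  x=-17.619: |R|=0.95579 <1
  x=-8.875: |R|=0.76298 <1
  x=-22.389: |R|=1.00316 >1
  x=-22.191: |R|=1.00157 >1
  x=-22.190: |R|=1.00156 >1
Interval (-22.0000, 0).

(-22.0000,0); λ=-11 ⇒ h* = (22)/11 = 2.0000.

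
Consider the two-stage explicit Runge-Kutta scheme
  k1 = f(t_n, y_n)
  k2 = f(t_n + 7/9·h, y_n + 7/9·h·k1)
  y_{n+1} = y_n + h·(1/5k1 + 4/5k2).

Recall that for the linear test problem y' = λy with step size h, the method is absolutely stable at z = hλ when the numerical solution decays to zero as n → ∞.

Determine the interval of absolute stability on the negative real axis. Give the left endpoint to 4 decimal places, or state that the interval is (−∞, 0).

Set f=λy, z=hλ:
  k1=λy_n ⇒ h·k1=z·y_n;  k2=λ(1+7/9z)y_n ⇒ h·k2=z(1+7/9z)y_n
  y_{n+1}/y_n = 1 + 1/5z + 4/5z(1+7/9z) = 1 + z + 28/45z²
  Hence R(z) = 1 + z + 28/45z².

Solve |R(x)|<1 on ℝ⁻.
x=-1.48: |R|=0.8829
R=1: x+28/45x²=0 ⇒ x=−45/28=-1.6071; min R=1−1/(4·28/45)=0.5982>−1
Confirm numerically:
  x=-1.524: |R|=0.92116 <1
  x=-1.351: |R|=0.78468 <1
  x=-0.987: |R|=0.61915 <1
  x=-0.956: |R|=0.61267 <1
  x=-2.000: |R|=1.48889 >1
  x=-1.840: |R|=1.26660 >1
Stable set (-1.6071, 0).

z∈(-1.6071,0).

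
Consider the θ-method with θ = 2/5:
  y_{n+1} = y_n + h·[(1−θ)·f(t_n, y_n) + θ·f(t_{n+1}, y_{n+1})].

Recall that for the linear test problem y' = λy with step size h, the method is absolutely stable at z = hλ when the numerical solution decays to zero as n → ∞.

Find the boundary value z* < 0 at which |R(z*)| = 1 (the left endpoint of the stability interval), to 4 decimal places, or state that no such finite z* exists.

left endpoint -10.0000.

On y'=λy, z=hλ:
  y_{n+1} = y_n + z·[3/5·y_n + 2/5·y_{n+1}] ⇒ (1 − 2/5z)y_{n+1} = (1 + 3/5z)y_n
  R(z) = (1 + 3/5z)/(1 − 2/5z).

Boundary: |R(x)|=1, x<0.
x=-1.63: |R|=0.0133
R=−1: 1+3/5x = −1+2/5x ⇒ -1/5x=2 ⇒ x=2/(-1/5)=-10.0000
Confirm numerically:
  x=-6.912: |R|=0.83595 <1
  x=-6.755: |R|=0.82469 <1
  x=-5.829: |R|=0.74961 <1
  x=-5.296: |R|=0.69831 <1
  x=-10.491: |R|=1.01890 >1
  x=-10.155: |R|=1.00612 >1
Stable set (-10.0000, 0).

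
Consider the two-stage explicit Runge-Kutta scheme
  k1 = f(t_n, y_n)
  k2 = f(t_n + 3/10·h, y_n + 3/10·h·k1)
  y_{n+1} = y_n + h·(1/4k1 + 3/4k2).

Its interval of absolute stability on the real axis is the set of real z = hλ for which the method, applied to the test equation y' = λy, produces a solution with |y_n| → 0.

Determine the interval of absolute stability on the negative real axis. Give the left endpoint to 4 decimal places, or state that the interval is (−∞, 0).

z∈(-4.4444,0).

On y'=λy, z=hλ:
  k1=λy_n ⇒ h·k1=z·y_n;  k2=λ(1+3/10z)y_n ⇒ h·k2=z(1+3/10z)y_n
  y_{n+1}/y_n = 1 + 1/4z + 3/4z(1+3/10z) = 1 + z + 9/40z²
  ⇒ R(z) = 1 + z + 9/40z².

Boundary: |R(x)|=1, x<0.
x=-0.93: |R|=0.2646
R=1: x+9/40x²=0 ⇒ x=−40/9=-4.4444; min R=1−1/(4·9/40)=-0.1111>−1
Confirm numerically:
  x=-3.330: |R|=0.16500 <1
  x=-3.153: |R|=0.08382 <1
  x=-3.087: |R|=0.05715 <1
  x=-5.003: |R|=1.62875 >1
  x=-4.816: |R|=1.40262 >1
  x=-4.650: |R|=1.21506 >1
Stable set (-4.4444, 0).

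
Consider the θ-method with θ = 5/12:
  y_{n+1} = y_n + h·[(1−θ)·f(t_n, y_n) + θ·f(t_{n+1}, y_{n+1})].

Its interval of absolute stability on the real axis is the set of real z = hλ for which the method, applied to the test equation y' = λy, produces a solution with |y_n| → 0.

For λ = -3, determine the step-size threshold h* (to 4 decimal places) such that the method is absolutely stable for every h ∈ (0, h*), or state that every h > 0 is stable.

(-12.0000,0); λ=-3 ⇒ h* = (12)/3 = 4.0000.

With y'=λy (z=hλ):
  y_{n+1} = y_n + z·[7/12·y_n + 5/12·y_{n+1}] ⇒ (1 − 5/12z)y_{n+1} = (1 + 7/12z)y_n
  Hence R(z) = (1 + 7/12z)/(1 − 5/12z).

Boundary: |R(x)|=1, x<0.
x=-0.85: |R|=0.3723
R=−1: 1+7/12x = −1+5/12x ⇒ -1/6x=2 ⇒ x=2/(-1/6)=-12.0000
Confirm numerically:
  x=-11.431: |R|=0.98354 <1
  x=-10.231: |R|=0.94398 <1
  x=-7.224: |R|=0.80150 <1
  x=-5.196: |R|=0.64171 <1
  x=-12.444: |R|=1.01196 >1
  x=-12.401: |R|=1.01084 >1
  x=-12.314: |R|=1.00854 >1
So |R|<1 on (-12.0000, 0).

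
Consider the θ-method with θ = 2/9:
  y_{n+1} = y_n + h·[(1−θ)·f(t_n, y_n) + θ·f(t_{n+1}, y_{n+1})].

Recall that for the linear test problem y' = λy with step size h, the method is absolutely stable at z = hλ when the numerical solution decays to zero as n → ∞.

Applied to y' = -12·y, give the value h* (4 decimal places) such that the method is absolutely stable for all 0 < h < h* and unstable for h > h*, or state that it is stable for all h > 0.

(-3.6000,0); λ=-12 ⇒ h* = (18/5)/12 = 0.3000.

On y'=λy, z=hλ:
  y_{n+1} = y_n + z·[7/9·y_n + 2/9·y_{n+1}] ⇒ (1 − 2/9z)y_{n+1} = (1 + 7/9z)y_n
  so R(z) = (1 + 7/9z)/(1 − 2/9z).

Solve |R(x)|<1 on ℝ⁻.
x=-0.34: |R|=0.6839
R=−1: 1+7/9x = −1+2/9x ⇒ -5/9x=2 ⇒ x=2/(-5/9)=-3.6000
Confirm numerically:
  x=-3.447: |R|=0.95187 <1
  x=-2.379: |R|=0.55626 <1
  x=-1.597: |R|=0.17869 <1
  x=-4.136: |R|=1.15516 >1
  x=-3.634: |R|=1.01045 >1
Interval (-3.6000, 0).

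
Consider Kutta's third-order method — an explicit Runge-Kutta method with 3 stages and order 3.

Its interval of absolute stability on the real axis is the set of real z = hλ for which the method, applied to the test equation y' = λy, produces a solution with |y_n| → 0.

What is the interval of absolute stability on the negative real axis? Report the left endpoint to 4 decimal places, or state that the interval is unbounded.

On y'=λy, z=hλ:
  order 3, 3-stage ⇒ R(z)=1+z+z^2/2+z^3/6
  (e.g. R(-1.75)=-0.11198, |R|=0.11198)

Need |R(x)|<1, x<0.
x=-1.75: |R|=0.1120
|R(-2.7)|=1.3355 |R(-1.68)|=0.0591 |R(-1)|=0.3333
Bisect:
  x_lo=-2.8387 |R|=1.6221  x_hi=-0.0535 |R|=0.9479
  mid=-1.44610 |R|=0.09549 →hi
  mid=-2.14241 |R|=0.48636 →hi
  mid=-2.49056 |R|=0.96389 →hi
  mid=-2.66463 |R|=1.26777 →lo
  mid=-2.57760 |R|=1.10986 →lo
  mid=-2.53408 |R|=1.03542 →lo
  mid=-2.51232 |R|=0.99930 →hi
  ...
  [-2.51283,-2.51266] ⇒ x*=-2.5127
So |R|<1 on (-2.5127, 0).

(-2.5127, 0).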